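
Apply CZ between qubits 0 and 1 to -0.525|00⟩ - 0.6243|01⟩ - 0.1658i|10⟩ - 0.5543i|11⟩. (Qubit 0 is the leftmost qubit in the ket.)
-0.525|00⟩ - 0.6243|01⟩ - 0.1658i|10⟩ + 0.5543i|11⟩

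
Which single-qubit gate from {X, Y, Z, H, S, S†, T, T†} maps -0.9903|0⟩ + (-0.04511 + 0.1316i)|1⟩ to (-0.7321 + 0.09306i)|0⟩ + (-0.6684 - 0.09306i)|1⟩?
H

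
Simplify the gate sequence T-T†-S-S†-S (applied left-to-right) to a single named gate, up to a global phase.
S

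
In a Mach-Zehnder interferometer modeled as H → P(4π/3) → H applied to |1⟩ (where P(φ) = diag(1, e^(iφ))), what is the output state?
(0.75 + 0.433i)|0⟩ + (0.25 - 0.433i)|1⟩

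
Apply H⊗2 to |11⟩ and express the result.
1/2|00⟩ - 1/2|01⟩ - 1/2|10⟩ + 1/2|11⟩

H⊗2 gives amp(|y⟩) = (1/2) Σ_x (−1)^(x·y) amp(|x⟩), where x·y is the number of positions in which both x and y have a 1.
|00⟩: (1)/2 = 1/2
|01⟩: (-1)/2 = -1/2
|10⟩: (-1)/2 = -1/2
|11⟩: (1)/2 = 1/2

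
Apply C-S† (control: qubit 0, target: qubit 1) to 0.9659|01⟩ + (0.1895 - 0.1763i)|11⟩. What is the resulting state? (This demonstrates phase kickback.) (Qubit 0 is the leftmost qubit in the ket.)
0.9659|01⟩ + (-0.1763 - 0.1895i)|11⟩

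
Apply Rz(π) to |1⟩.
i|1⟩

Rz(π) = [[e^(−iθ/2), 0], [0, e^(iθ/2)]] with e^(±iθ/2) = cos(θ/2) ± i·sin(θ/2); θ = π, cos(θ/2) ≈ 0, sin(θ/2) ≈ 1.
With a = amp(|0⟩) = 0 and b = amp(|1⟩) = 1:
new amp(|0⟩) = (-i)·a = 0
new amp(|1⟩) = (i)·b = i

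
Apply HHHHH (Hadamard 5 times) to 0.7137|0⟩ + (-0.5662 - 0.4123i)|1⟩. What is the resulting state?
(0.1043 - 0.2915i)|0⟩ + (0.905 + 0.2915i)|1⟩

H² = I, so H^5 = H: a single Hadamard. With (a, b) = (0.7137, (-0.5662 - 0.4123i)), H gives ((a + b)/√2, (a − b)/√2) = ((0.1043 - 0.2915i), (0.905 + 0.2915i)).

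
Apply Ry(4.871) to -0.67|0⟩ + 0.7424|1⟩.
0.02809|0⟩ - 0.9996|1⟩

Ry(4.871) = [[cos(θ/2), −sin(θ/2)], [sin(θ/2), cos(θ/2)]]; θ = 4.871, cos(θ/2) ≈ -0.760903, sin(θ/2) ≈ 0.648866.
With a = amp(|0⟩) = -0.67 and b = amp(|1⟩) = 0.7424:
new amp(|0⟩) = (-0.760903)·a + (-0.648866)·b = 0.02809
new amp(|1⟩) = (0.648866)·a + (-0.760903)·b = -0.9996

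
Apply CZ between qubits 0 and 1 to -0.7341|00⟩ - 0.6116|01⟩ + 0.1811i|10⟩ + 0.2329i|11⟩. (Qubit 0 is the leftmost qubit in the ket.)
-0.7341|00⟩ - 0.6116|01⟩ + 0.1811i|10⟩ - 0.2329i|11⟩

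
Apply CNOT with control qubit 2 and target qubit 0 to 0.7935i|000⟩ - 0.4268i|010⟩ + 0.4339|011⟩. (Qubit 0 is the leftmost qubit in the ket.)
0.7935i|000⟩ - 0.4268i|010⟩ + 0.4339|111⟩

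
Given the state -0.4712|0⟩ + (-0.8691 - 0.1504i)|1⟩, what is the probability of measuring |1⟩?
0.778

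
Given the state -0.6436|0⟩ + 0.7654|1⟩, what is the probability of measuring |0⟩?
0.4142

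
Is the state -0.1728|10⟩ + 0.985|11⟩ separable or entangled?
Separable

Writing the state as a|00⟩ + b|01⟩ + c|10⟩ + d|11⟩, it is a product state iff ad − bc = 0.
Here (a, b, c, d) = (0, 0, -0.1728, 0.985): ad − bc = (0)(0.985) − (0)(-0.1728) = 0, so the state is separable.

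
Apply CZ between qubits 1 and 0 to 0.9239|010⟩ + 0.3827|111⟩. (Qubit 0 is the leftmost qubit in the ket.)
0.9239|010⟩ - 0.3827|111⟩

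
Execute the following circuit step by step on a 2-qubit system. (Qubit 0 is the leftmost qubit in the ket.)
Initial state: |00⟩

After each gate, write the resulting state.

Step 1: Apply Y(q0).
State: i|10⟩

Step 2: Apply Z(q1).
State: i|10⟩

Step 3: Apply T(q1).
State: i|10⟩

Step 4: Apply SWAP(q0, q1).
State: i|01⟩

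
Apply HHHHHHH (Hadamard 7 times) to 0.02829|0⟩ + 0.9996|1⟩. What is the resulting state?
0.7268|0⟩ - 0.6868|1⟩

H² = I, so H^7 = H: a single Hadamard. With (a, b) = (0.02829, 0.9996), H gives ((a + b)/√2, (a − b)/√2) = (0.7268, -0.6868).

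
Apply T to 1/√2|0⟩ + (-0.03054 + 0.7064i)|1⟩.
1/√2|0⟩ + (-0.5211 + 0.4779i)|1⟩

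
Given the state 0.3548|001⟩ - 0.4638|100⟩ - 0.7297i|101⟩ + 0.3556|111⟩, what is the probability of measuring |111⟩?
0.1265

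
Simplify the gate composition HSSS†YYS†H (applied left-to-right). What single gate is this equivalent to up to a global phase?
I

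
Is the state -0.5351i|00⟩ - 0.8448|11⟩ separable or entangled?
Entangled

Writing the state as a|00⟩ + b|01⟩ + c|10⟩ + d|11⟩, it is a product state iff ad − bc = 0.
Here (a, b, c, d) = (-0.5351i, 0, 0, -0.8448): ad − bc = (-0.5351i)(-0.8448) − (0)(0) = 0.4521i ≠ 0, so the state is entangled.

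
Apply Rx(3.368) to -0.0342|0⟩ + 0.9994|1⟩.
(0.003863 - 0.993i)|0⟩ + (-0.1129 + 0.03398i)|1⟩

Rx(3.368) = [[cos(θ/2), −i·sin(θ/2)], [−i·sin(θ/2), cos(θ/2)]]; θ = 3.368, cos(θ/2) ≈ -0.112962, sin(θ/2) ≈ 0.993599.
With a = amp(|0⟩) = -0.0342 and b = amp(|1⟩) = 0.9994:
new amp(|0⟩) = (-0.112962)·a + (-0.993599i)·b = (0.003863 - 0.993i)
new amp(|1⟩) = (-0.993599i)·a + (-0.112962)·b = (-0.1129 + 0.03398i)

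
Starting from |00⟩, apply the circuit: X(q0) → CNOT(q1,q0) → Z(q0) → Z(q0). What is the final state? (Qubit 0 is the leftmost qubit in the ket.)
|10⟩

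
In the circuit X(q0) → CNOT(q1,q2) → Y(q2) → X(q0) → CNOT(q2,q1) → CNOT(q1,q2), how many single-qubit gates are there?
3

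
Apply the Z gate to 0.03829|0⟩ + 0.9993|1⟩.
0.03829|0⟩ - 0.9993|1⟩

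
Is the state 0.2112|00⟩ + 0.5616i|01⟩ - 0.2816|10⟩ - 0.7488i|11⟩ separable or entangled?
Separable

Writing the state as a|00⟩ + b|01⟩ + c|10⟩ + d|11⟩, it is a product state iff ad − bc = 0.
Here (a, b, c, d) = (0.2112, 0.5616i, -0.2816, -0.7488i): ad − bc = (0.2112)(-0.7488i) − (0.5616i)(-0.2816) = 0, so the state is separable.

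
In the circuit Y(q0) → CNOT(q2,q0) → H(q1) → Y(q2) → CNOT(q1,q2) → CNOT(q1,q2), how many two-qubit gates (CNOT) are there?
3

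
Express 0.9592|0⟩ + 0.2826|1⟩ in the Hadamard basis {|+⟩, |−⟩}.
0.8781|+⟩ + 0.4784|−⟩

With |ψ⟩ = α|0⟩ + β|1⟩, the Hadamard-basis coefficients are ⟨+|ψ⟩ = (α + β)/√2 and ⟨−|ψ⟩ = (α − β)/√2.
Here α = 0.9592, β = 0.2826: (α + β)/√2 = 0.8781, (α − β)/√2 = 0.4784.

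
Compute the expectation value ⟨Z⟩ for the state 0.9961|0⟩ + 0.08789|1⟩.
0.9845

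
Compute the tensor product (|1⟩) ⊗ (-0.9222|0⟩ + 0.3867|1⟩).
-0.9222|10⟩ + 0.3867|11⟩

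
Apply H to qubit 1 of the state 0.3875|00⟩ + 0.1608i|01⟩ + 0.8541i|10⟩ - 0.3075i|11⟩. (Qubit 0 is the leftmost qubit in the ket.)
(0.274 + 0.1137i)|00⟩ + (0.274 - 0.1137i)|01⟩ + 0.3865i|10⟩ + 0.8214i|11⟩

H on qubit 1 mixes each pair of kets that differ only in qubit 1: amplitudes (a, b) of (|…0…⟩, |…1…⟩) become ((a + b)/√2, (a − b)/√2). Kets absent from the input have amplitude 0.
(|00⟩, |01⟩): (a, b) = (0.3875, 0.1608i) → ((0.274 + 0.1137i), (0.274 - 0.1137i))
(|10⟩, |11⟩): (a, b) = (0.8541i, -0.3075i) → (0.3865i, 0.8214i)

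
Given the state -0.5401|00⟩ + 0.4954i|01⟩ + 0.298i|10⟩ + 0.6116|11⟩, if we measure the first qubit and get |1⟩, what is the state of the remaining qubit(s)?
0.438i|0⟩ + 0.899|1⟩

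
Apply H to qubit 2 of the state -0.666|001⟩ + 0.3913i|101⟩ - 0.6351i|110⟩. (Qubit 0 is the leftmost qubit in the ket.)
-0.4709|000⟩ + 0.4709|001⟩ + 0.2767i|100⟩ - 0.2767i|101⟩ - 0.4491i|110⟩ - 0.4491i|111⟩

H on qubit 2 mixes each pair of kets that differ only in qubit 2: amplitudes (a, b) of (|…0…⟩, |…1…⟩) become ((a + b)/√2, (a − b)/√2). Kets absent from the input have amplitude 0.
(|000⟩, |001⟩): (a, b) = (0, -0.666) → (-0.4709, 0.4709)
(|100⟩, |101⟩): (a, b) = (0, 0.3913i) → (0.2767i, -0.2767i)
(|110⟩, |111⟩): (a, b) = (-0.6351i, 0) → (-0.4491i, -0.4491i)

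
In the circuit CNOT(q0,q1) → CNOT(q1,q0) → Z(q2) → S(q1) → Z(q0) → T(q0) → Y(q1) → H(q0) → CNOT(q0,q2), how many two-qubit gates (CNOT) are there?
3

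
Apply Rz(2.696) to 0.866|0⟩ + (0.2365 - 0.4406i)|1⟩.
(0.1913 - 0.8446i)|0⟩ + (0.482 + 0.1333i)|1⟩

Rz(2.696) = [[e^(−iθ/2), 0], [0, e^(iθ/2)]] with e^(±iθ/2) = cos(θ/2) ± i·sin(θ/2); θ = 2.696, cos(θ/2) ≈ 0.220958, sin(θ/2) ≈ 0.975283.
With a = amp(|0⟩) = 0.866 and b = amp(|1⟩) = (0.2365 - 0.4406i):
new amp(|0⟩) = (0.220958 - 0.975283i)·a = (0.1913 - 0.8446i)
new amp(|1⟩) = (0.220958 + 0.975283i)·b = (0.482 + 0.1333i)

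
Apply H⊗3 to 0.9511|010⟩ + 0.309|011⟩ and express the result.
0.4455|000⟩ + 0.227|001⟩ - 0.4455|010⟩ - 0.227|011⟩ + 0.4455|100⟩ + 0.227|101⟩ - 0.4455|110⟩ - 0.227|111⟩

H⊗3 gives amp(|y⟩) = (1/2√2) Σ_x (−1)^(x·y) amp(|x⟩), where x·y is the number of positions in which both x and y have a 1.
|000⟩: (0.9511 + 0.309)/(2√2) = 0.4455
|001⟩: (0.9511 - 0.309)/(2√2) = 0.227
|010⟩: (-0.9511 - 0.309)/(2√2) = -0.4455
|011⟩: (-0.9511 + 0.309)/(2√2) = -0.227
|100⟩: (0.9511 + 0.309)/(2√2) = 0.4455
|101⟩: (0.9511 - 0.309)/(2√2) = 0.227
|110⟩: (-0.9511 - 0.309)/(2√2) = -0.4455
|111⟩: (-0.9511 + 0.309)/(2√2) = -0.227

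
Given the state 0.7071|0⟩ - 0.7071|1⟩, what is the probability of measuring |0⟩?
0.5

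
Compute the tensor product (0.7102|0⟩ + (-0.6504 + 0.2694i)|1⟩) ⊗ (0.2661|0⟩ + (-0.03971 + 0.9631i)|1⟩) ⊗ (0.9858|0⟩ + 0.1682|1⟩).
0.1863|000⟩ + 0.03179|001⟩ + (-0.0278 + 0.6743i)|010⟩ + (-0.004744 + 0.115i)|011⟩ + (-0.1706 + 0.07067i)|100⟩ + (-0.02911 + 0.01206i)|101⟩ + (-0.2303 - 0.6281i)|110⟩ + (-0.0393 - 0.1072i)|111⟩

amp(|b₁b₂…⟩) = product of the factor amplitudes for bits b₁, b₂, …; only kets whose every factor amplitude is nonzero survive.
|000⟩: (0.7102)(0.2661)(0.9858) = 0.1863
|001⟩: (0.7102)(0.2661)(0.1682) = 0.03179
|010⟩: (0.7102)(-0.03971 + 0.9631i)(0.9858) = (-0.0278 + 0.6743i)
|011⟩: (0.7102)(-0.03971 + 0.9631i)(0.1682) = (-0.004744 + 0.115i)
|100⟩: (-0.6504 + 0.2694i)(0.2661)(0.9858) = (-0.1706 + 0.07067i)
|101⟩: (-0.6504 + 0.2694i)(0.2661)(0.1682) = (-0.02911 + 0.01206i)
|110⟩: (-0.6504 + 0.2694i)(-0.03971 + 0.9631i)(0.9858) = (-0.2303 - 0.6281i)
|111⟩: (-0.6504 + 0.2694i)(-0.03971 + 0.9631i)(0.1682) = (-0.0393 - 0.1072i)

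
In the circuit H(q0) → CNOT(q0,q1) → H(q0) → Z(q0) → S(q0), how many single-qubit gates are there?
4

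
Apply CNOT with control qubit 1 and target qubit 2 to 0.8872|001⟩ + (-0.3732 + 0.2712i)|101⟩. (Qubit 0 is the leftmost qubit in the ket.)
0.8872|001⟩ + (-0.3732 + 0.2712i)|101⟩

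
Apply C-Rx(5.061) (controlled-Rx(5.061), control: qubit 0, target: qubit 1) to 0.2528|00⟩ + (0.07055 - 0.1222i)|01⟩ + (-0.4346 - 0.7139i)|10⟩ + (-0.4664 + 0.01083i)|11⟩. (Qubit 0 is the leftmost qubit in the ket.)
0.2528|00⟩ + (0.07055 - 0.1222i)|01⟩ + (0.3622 + 0.8523i)|10⟩ + (-0.02762 + 0.2405i)|11⟩

C-Rx(5.061) leaves the control-|0⟩ kets |00⟩, |01⟩ unchanged and applies Rx(5.061) to qubit 1 on the control-|1⟩ pair (|10⟩, |11⟩).
Rx(5.061) = [[cos(θ/2), −i·sin(θ/2)], [−i·sin(θ/2), cos(θ/2)]]; θ = 5.061, cos(θ/2) ≈ -0.819022, sin(θ/2) ≈ 0.573763.
With a = amp(|10⟩) = (-0.4346 - 0.7139i) and b = amp(|11⟩) = (-0.4664 + 0.01083i):
new amp(|10⟩) = (-0.819022)·a + (-0.573763i)·b = (0.3622 + 0.8523i)
new amp(|11⟩) = (-0.573763i)·a + (-0.819022)·b = (-0.02762 + 0.2405i)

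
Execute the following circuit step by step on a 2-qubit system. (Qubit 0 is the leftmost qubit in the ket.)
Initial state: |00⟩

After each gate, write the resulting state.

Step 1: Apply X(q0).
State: |10⟩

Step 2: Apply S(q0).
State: i|10⟩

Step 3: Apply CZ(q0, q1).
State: i|10⟩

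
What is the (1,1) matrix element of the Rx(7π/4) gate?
-0.9239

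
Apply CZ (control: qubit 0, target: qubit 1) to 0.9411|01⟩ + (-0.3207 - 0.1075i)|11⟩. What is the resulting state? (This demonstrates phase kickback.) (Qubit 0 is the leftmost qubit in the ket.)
0.9411|01⟩ + (0.3207 + 0.1075i)|11⟩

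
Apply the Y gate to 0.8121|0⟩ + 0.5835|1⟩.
-0.5835i|0⟩ + 0.8121i|1⟩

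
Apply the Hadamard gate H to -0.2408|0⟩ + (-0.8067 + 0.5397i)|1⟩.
(-0.7407 + 0.3816i)|0⟩ + (0.4002 - 0.3816i)|1⟩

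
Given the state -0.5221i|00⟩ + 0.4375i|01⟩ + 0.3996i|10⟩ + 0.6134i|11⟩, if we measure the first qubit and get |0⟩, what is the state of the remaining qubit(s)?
-0.7665i|0⟩ + 0.6423i|1⟩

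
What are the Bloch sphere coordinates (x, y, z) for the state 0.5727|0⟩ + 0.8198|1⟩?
(0.939, 0, -0.3441)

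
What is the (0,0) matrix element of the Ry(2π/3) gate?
1/2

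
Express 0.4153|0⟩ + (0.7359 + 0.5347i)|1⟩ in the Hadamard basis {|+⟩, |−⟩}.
(0.814 + 0.3781i)|+⟩ + (-0.2267 - 0.3781i)|−⟩

With |ψ⟩ = α|0⟩ + β|1⟩, the Hadamard-basis coefficients are ⟨+|ψ⟩ = (α + β)/√2 and ⟨−|ψ⟩ = (α − β)/√2.
Here α = 0.4153, β = (0.7359 + 0.5347i): (α + β)/√2 = (0.814 + 0.3781i), (α − β)/√2 = (-0.2267 - 0.3781i).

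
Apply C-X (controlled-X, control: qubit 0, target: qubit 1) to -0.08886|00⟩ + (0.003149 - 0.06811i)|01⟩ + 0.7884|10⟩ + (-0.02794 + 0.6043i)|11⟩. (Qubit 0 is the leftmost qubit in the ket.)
-0.08886|00⟩ + (0.003149 - 0.06811i)|01⟩ + (-0.02794 + 0.6043i)|10⟩ + 0.7884|11⟩

C-X leaves the control-|0⟩ kets |00⟩, |01⟩ unchanged and applies X to qubit 1 on the control-|1⟩ pair (|10⟩, |11⟩).
X = [[0, 1], [1, 0]].
With a = amp(|10⟩) = 0.7884 and b = amp(|11⟩) = (-0.02794 + 0.6043i):
new amp(|10⟩) = (1)·b = (-0.02794 + 0.6043i)
new amp(|11⟩) = (1)·a = 0.7884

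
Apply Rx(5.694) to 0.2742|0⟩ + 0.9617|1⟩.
(-0.2624 - 0.2792i)|0⟩ + (-0.9203 - 0.07961i)|1⟩

Rx(5.694) = [[cos(θ/2), −i·sin(θ/2)], [−i·sin(θ/2), cos(θ/2)]]; θ = 5.694, cos(θ/2) ≈ -0.95692, sin(θ/2) ≈ 0.29035.
With a = amp(|0⟩) = 0.2742 and b = amp(|1⟩) = 0.9617:
new amp(|0⟩) = (-0.95692)·a + (-0.29035i)·b = (-0.2624 - 0.2792i)
new amp(|1⟩) = (-0.29035i)·a + (-0.95692)·b = (-0.9203 - 0.07961i)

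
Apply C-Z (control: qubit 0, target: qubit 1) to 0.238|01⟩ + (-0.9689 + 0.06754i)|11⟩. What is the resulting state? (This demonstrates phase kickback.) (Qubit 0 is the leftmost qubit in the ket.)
0.238|01⟩ + (0.9689 - 0.06754i)|11⟩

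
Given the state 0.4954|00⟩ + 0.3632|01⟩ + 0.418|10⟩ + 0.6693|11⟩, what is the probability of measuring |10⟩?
0.1747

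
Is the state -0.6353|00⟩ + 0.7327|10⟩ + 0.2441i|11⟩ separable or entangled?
Entangled

Writing the state as a|00⟩ + b|01⟩ + c|10⟩ + d|11⟩, it is a product state iff ad − bc = 0.
Here (a, b, c, d) = (-0.6353, 0, 0.7327, 0.2441i): ad − bc = (-0.6353)(0.2441i) − (0)(0.7327) = -0.1551i ≠ 0, so the state is entangled.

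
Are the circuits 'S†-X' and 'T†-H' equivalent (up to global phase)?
No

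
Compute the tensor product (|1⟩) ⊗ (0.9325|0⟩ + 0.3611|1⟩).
0.9325|10⟩ + 0.3611|11⟩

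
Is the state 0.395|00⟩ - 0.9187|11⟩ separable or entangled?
Entangled

Writing the state as a|00⟩ + b|01⟩ + c|10⟩ + d|11⟩, it is a product state iff ad − bc = 0.
Here (a, b, c, d) = (0.395, 0, 0, -0.9187): ad − bc = (0.395)(-0.9187) − (0)(0) = -0.3629 ≠ 0, so the state is entangled.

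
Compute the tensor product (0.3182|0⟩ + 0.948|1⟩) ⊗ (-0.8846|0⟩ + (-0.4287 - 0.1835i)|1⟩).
-0.2815|00⟩ + (-0.1364 - 0.05839i)|01⟩ - 0.8386|10⟩ + (-0.4064 - 0.174i)|11⟩

amp(|b₁b₂…⟩) = product of the factor amplitudes for bits b₁, b₂, …; only kets whose every factor amplitude is nonzero survive.
|00⟩: (0.3182)(-0.8846) = -0.2815
|01⟩: (0.3182)(-0.4287 - 0.1835i) = (-0.1364 - 0.05839i)
|10⟩: (0.948)(-0.8846) = -0.8386
|11⟩: (0.948)(-0.4287 - 0.1835i) = (-0.4064 - 0.174i)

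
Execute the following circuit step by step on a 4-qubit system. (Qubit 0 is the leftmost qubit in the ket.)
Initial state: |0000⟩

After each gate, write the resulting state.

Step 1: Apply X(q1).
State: |0100⟩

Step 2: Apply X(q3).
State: |0101⟩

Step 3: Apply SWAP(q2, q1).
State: |0011⟩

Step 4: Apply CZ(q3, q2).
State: -|0011⟩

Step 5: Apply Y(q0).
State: -i|1011⟩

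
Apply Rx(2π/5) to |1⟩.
-0.5878i|0⟩ + 0.809|1⟩

Rx(2π/5) = [[cos(θ/2), −i·sin(θ/2)], [−i·sin(θ/2), cos(θ/2)]]; θ = 2π/5, cos(θ/2) ≈ 0.809017, sin(θ/2) ≈ 0.587785.
With a = amp(|0⟩) = 0 and b = amp(|1⟩) = 1:
new amp(|0⟩) = (0.809017)·a + (-0.587785i)·b = -0.5878i
new amp(|1⟩) = (-0.587785i)·a + (0.809017)·b = 0.809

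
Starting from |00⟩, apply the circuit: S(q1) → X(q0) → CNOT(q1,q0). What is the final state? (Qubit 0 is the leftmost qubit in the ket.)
|10⟩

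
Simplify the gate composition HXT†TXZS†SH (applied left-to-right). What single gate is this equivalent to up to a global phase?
X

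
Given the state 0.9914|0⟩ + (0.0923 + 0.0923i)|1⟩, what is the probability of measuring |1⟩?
0.01704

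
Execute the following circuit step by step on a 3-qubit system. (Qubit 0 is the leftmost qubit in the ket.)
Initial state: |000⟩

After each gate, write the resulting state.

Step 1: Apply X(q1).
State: |010⟩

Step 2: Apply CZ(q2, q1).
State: |010⟩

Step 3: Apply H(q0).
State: 1/√2|010⟩ + 1/√2|110⟩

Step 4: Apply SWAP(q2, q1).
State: 1/√2|001⟩ + 1/√2|101⟩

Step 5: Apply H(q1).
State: 1/2|001⟩ + 1/2|011⟩ + 1/2|101⟩ + 1/2|111⟩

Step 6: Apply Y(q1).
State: -(1/2)i|001⟩ + (1/2)i|011⟩ - (1/2)i|101⟩ + (1/2)i|111⟩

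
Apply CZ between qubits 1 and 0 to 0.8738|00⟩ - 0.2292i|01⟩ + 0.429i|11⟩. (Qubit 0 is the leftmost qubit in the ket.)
0.8738|00⟩ - 0.2292i|01⟩ - 0.429i|11⟩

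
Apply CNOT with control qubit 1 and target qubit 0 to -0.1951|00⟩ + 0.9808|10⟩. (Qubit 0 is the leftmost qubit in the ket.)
-0.1951|00⟩ + 0.9808|10⟩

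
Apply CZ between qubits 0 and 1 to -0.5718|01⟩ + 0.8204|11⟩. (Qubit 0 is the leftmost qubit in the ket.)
-0.5718|01⟩ - 0.8204|11⟩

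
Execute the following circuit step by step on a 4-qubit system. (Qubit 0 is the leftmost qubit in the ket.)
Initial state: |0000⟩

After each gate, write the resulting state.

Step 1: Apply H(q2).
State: 1/√2|0000⟩ + 1/√2|0010⟩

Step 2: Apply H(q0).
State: 1/2|0000⟩ + 1/2|0010⟩ + 1/2|1000⟩ + 1/2|1010⟩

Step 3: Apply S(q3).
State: 1/2|0000⟩ + 1/2|0010⟩ + 1/2|1000⟩ + 1/2|1010⟩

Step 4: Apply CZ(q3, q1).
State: 1/2|0000⟩ + 1/2|0010⟩ + 1/2|1000⟩ + 1/2|1010⟩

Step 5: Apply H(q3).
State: 1/√8|0000⟩ + 1/√8|0001⟩ + 1/√8|0010⟩ + 1/√8|0011⟩ + 1/√8|1000⟩ + 1/√8|1001⟩ + 1/√8|1010⟩ + 1/√8|1011⟩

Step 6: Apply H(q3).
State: 1/2|0000⟩ + 1/2|0010⟩ + 1/2|1000⟩ + 1/2|1010⟩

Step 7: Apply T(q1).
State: 1/2|0000⟩ + 1/2|0010⟩ + 1/2|1000⟩ + 1/2|1010⟩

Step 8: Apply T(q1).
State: 1/2|0000⟩ + 1/2|0010⟩ + 1/2|1000⟩ + 1/2|1010⟩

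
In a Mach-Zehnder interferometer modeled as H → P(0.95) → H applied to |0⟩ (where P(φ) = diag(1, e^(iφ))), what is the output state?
(0.7908 + 0.4067i)|0⟩ + (0.2092 - 0.4067i)|1⟩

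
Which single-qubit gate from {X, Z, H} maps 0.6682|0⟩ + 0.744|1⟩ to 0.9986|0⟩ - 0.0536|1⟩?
H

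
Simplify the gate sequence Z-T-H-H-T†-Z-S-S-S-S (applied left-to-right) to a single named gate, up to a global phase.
I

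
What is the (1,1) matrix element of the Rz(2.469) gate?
(0.33 + 0.944i)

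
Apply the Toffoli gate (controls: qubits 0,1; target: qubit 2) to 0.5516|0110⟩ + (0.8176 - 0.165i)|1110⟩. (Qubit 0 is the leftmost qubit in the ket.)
0.5516|0110⟩ + (0.8176 - 0.165i)|1100⟩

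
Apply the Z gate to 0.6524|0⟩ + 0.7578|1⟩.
0.6524|0⟩ - 0.7578|1⟩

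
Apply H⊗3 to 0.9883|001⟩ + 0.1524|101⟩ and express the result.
0.4033|000⟩ - 0.4033|001⟩ + 0.4033|010⟩ - 0.4033|011⟩ + 0.2955|100⟩ - 0.2955|101⟩ + 0.2955|110⟩ - 0.2955|111⟩

H⊗3 gives amp(|y⟩) = (1/2√2) Σ_x (−1)^(x·y) amp(|x⟩), where x·y is the number of positions in which both x and y have a 1.
|000⟩: (0.9883 + 0.1524)/(2√2) = 0.4033
|001⟩: (-0.9883 - 0.1524)/(2√2) = -0.4033
|010⟩: (0.9883 + 0.1524)/(2√2) = 0.4033
|011⟩: (-0.9883 - 0.1524)/(2√2) = -0.4033
|100⟩: (0.9883 - 0.1524)/(2√2) = 0.2955
|101⟩: (-0.9883 + 0.1524)/(2√2) = -0.2955
|110⟩: (0.9883 - 0.1524)/(2√2) = 0.2955
|111⟩: (-0.9883 + 0.1524)/(2√2) = -0.2955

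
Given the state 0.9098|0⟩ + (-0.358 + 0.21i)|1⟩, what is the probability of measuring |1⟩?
0.1723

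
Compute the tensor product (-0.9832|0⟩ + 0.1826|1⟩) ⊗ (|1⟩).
-0.9832|01⟩ + 0.1826|11⟩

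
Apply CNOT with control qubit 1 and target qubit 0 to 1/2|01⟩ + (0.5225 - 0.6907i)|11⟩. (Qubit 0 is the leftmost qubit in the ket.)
(0.5225 - 0.6907i)|01⟩ + 1/2|11⟩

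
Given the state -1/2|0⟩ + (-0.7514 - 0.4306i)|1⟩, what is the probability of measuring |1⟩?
0.75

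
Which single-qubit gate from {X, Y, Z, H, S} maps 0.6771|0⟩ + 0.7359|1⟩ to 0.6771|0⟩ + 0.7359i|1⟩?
S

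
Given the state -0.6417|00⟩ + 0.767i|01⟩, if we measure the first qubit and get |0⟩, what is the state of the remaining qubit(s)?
-0.6417|0⟩ + 0.767i|1⟩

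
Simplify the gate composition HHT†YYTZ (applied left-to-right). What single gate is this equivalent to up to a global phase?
Z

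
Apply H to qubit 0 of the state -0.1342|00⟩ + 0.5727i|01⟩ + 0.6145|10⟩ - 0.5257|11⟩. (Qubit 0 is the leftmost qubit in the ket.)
0.3396|00⟩ + (-0.3717 + 0.405i)|01⟩ - 0.5294|10⟩ + (0.3717 + 0.405i)|11⟩

H on qubit 0 mixes each pair of kets that differ only in qubit 0: amplitudes (a, b) of (|…0…⟩, |…1…⟩) become ((a + b)/√2, (a − b)/√2). Kets absent from the input have amplitude 0.
(|00⟩, |10⟩): (a, b) = (-0.1342, 0.6145) → (0.3396, -0.5294)
(|01⟩, |11⟩): (a, b) = (0.5727i, -0.5257) → ((-0.3717 + 0.405i), (0.3717 + 0.405i))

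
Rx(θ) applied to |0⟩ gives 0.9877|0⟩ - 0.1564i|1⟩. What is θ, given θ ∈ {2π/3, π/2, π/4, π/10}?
π/10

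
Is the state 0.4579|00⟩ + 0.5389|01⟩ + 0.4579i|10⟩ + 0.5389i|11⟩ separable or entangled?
Separable

Writing the state as a|00⟩ + b|01⟩ + c|10⟩ + d|11⟩, it is a product state iff ad − bc = 0.
Here (a, b, c, d) = (0.4579, 0.5389, 0.4579i, 0.5389i): ad − bc = (0.4579)(0.5389i) − (0.5389)(0.4579i) = 0, so the state is separable.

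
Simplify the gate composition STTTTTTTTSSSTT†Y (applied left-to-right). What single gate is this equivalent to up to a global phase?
Y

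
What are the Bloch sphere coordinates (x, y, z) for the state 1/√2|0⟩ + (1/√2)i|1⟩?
(0, 1, 0)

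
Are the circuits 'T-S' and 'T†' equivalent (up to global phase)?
No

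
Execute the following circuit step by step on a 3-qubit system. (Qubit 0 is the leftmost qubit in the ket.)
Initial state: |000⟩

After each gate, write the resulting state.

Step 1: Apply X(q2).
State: |001⟩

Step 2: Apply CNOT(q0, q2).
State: |001⟩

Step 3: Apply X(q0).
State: |101⟩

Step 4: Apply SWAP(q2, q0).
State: |101⟩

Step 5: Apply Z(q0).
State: -|101⟩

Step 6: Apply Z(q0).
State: |101⟩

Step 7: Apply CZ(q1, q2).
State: |101⟩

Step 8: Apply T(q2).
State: (1/√2 + (1/√2)i)|101⟩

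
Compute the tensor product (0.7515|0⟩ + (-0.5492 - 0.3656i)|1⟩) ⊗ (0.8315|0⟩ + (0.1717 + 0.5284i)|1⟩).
0.6249|00⟩ + (0.129 + 0.3971i)|01⟩ + (-0.4567 - 0.304i)|10⟩ + (0.09889 - 0.353i)|11⟩

amp(|b₁b₂…⟩) = product of the factor amplitudes for bits b₁, b₂, …; only kets whose every factor amplitude is nonzero survive.
|00⟩: (0.7515)(0.8315) = 0.6249
|01⟩: (0.7515)(0.1717 + 0.5284i) = (0.129 + 0.3971i)
|10⟩: (-0.5492 - 0.3656i)(0.8315) = (-0.4567 - 0.304i)
|11⟩: (-0.5492 - 0.3656i)(0.1717 + 0.5284i) = (0.09889 - 0.353i)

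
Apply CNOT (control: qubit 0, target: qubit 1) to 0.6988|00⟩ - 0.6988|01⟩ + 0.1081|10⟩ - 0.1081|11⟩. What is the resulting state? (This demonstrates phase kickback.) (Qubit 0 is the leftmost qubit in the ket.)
0.6988|00⟩ - 0.6988|01⟩ - 0.1081|10⟩ + 0.1081|11⟩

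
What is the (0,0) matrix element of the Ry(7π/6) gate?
-0.2588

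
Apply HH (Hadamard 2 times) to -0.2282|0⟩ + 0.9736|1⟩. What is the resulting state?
-0.2282|0⟩ + 0.9736|1⟩

H² = I, so an even number of Hadamards cancels: H^2 = I and the state is unchanged.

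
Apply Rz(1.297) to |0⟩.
(0.797 - 0.604i)|0⟩

Rz(1.297) = [[e^(−iθ/2), 0], [0, e^(iθ/2)]] with e^(±iθ/2) = cos(θ/2) ± i·sin(θ/2); θ = 1.297, cos(θ/2) ≈ 0.796991, sin(θ/2) ≈ 0.603992.
With a = amp(|0⟩) = 1 and b = amp(|1⟩) = 0:
new amp(|0⟩) = (0.796991 - 0.603992i)·a = (0.797 - 0.604i)
new amp(|1⟩) = (0.796991 + 0.603992i)·b = 0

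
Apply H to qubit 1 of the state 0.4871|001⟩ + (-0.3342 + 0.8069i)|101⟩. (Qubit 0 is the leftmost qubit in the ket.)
0.3444|001⟩ + 0.3444|011⟩ + (-0.2363 + 0.5706i)|101⟩ + (-0.2363 + 0.5706i)|111⟩

H on qubit 1 mixes each pair of kets that differ only in qubit 1: amplitudes (a, b) of (|…0…⟩, |…1…⟩) become ((a + b)/√2, (a − b)/√2). Kets absent from the input have amplitude 0.
(|001⟩, |011⟩): (a, b) = (0.4871, 0) → (0.3444, 0.3444)
(|101⟩, |111⟩): (a, b) = ((-0.3342 + 0.8069i), 0) → ((-0.2363 + 0.5706i), (-0.2363 + 0.5706i))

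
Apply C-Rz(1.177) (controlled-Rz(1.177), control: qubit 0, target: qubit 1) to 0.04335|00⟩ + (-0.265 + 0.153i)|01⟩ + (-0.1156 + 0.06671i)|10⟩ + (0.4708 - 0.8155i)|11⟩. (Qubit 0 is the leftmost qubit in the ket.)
0.04335|00⟩ + (-0.265 + 0.153i)|01⟩ + (-0.05912 + 0.1197i)|10⟩ + (0.8443 - 0.417i)|11⟩

C-Rz(1.177) leaves the control-|0⟩ kets |00⟩, |01⟩ unchanged and applies Rz(1.177) to qubit 1 on the control-|1⟩ pair (|10⟩, |11⟩).
Rz(1.177) = [[e^(−iθ/2), 0], [0, e^(iθ/2)]] with e^(±iθ/2) = cos(θ/2) ± i·sin(θ/2); θ = 1.177, cos(θ/2) ≈ 0.831774, sin(θ/2) ≈ 0.555114.
With a = amp(|10⟩) = (-0.1156 + 0.06671i) and b = amp(|11⟩) = (0.4708 - 0.8155i):
new amp(|10⟩) = (0.831774 - 0.555114i)·a = (-0.05912 + 0.1197i)
new amp(|11⟩) = (0.831774 + 0.555114i)·b = (0.8443 - 0.417i)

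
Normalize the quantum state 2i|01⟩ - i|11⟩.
0.8944i|01⟩ - (1/√5)i|11⟩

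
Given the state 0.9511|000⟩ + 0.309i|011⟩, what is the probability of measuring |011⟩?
0.09548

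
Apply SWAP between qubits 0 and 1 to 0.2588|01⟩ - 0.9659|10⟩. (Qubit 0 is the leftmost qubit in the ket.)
-0.9659|01⟩ + 0.2588|10⟩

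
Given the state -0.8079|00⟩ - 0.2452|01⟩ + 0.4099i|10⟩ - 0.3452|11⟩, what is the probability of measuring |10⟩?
0.168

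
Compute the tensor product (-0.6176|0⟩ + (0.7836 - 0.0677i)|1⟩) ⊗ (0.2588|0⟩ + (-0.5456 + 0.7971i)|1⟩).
-0.1598|00⟩ + (0.337 - 0.4923i)|01⟩ + (0.2028 - 0.01752i)|10⟩ + (-0.3736 + 0.6615i)|11⟩

amp(|b₁b₂…⟩) = product of the factor amplitudes for bits b₁, b₂, …; only kets whose every factor amplitude is nonzero survive.
|00⟩: (-0.6176)(0.2588) = -0.1598
|01⟩: (-0.6176)(-0.5456 + 0.7971i) = (0.337 - 0.4923i)
|10⟩: (0.7836 - 0.0677i)(0.2588) = (0.2028 - 0.01752i)
|11⟩: (0.7836 - 0.0677i)(-0.5456 + 0.7971i) = (-0.3736 + 0.6615i)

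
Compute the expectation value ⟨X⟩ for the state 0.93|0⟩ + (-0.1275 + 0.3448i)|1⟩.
-0.2372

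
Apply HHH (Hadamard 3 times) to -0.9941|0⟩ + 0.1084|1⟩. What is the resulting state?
-0.6263|0⟩ - 0.7796|1⟩

H² = I, so H^3 = H: a single Hadamard. With (a, b) = (-0.9941, 0.1084), H gives ((a + b)/√2, (a − b)/√2) = (-0.6263, -0.7796).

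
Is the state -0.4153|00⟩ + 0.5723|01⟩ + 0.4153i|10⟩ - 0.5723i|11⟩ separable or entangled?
Separable

Writing the state as a|00⟩ + b|01⟩ + c|10⟩ + d|11⟩, it is a product state iff ad − bc = 0.
Here (a, b, c, d) = (-0.4153, 0.5723, 0.4153i, -0.5723i): ad − bc = (-0.4153)(-0.5723i) − (0.5723)(0.4153i) = 0, so the state is separable.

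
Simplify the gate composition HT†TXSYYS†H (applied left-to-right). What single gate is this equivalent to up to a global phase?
Z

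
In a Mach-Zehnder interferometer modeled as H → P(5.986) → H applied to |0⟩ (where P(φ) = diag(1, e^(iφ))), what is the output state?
(0.9781 - 0.1464i)|0⟩ + (0.02192 + 0.1464i)|1⟩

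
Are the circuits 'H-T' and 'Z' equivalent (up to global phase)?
No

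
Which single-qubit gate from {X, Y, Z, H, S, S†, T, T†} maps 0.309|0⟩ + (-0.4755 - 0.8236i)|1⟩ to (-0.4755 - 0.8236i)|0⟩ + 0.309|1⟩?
X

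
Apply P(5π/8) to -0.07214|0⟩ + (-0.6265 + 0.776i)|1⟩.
-0.07214|0⟩ + (-0.4772 - 0.8758i)|1⟩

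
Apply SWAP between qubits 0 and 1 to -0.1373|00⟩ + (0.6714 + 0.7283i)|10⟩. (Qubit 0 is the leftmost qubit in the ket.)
-0.1373|00⟩ + (0.6714 + 0.7283i)|01⟩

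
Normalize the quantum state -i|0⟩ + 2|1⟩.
-(1/√5)i|0⟩ + 0.8944|1⟩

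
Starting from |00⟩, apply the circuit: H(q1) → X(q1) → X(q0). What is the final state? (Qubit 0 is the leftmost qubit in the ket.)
1/√2|10⟩ + 1/√2|11⟩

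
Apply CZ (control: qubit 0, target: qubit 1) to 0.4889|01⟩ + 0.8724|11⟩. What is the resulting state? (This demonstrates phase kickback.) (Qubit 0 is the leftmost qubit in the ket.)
0.4889|01⟩ - 0.8724|11⟩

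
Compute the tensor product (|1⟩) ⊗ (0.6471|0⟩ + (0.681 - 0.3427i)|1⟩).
0.6471|10⟩ + (0.681 - 0.3427i)|11⟩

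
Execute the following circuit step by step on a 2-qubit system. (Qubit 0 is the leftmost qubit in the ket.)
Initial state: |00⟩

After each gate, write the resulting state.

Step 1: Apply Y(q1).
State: i|01⟩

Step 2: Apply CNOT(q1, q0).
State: i|11⟩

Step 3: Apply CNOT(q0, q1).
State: i|10⟩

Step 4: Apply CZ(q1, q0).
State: i|10⟩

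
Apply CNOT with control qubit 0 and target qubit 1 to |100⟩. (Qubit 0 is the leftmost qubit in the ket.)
|110⟩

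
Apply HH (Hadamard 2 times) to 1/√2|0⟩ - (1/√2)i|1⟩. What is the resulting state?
1/√2|0⟩ - (1/√2)i|1⟩

H² = I, so an even number of Hadamards cancels: H^2 = I and the state is unchanged.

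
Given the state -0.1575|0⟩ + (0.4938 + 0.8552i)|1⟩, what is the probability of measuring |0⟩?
0.02481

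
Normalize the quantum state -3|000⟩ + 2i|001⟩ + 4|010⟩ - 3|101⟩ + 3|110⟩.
-0.4376|000⟩ + 0.2917i|001⟩ + 0.5835|010⟩ - 0.4376|101⟩ + 0.4376|110⟩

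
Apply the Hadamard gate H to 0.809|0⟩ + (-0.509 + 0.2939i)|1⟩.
(0.2121 + 0.2078i)|0⟩ + (0.932 - 0.2078i)|1⟩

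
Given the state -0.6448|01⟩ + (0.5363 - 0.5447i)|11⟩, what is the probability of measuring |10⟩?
0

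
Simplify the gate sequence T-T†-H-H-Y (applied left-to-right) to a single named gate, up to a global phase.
Y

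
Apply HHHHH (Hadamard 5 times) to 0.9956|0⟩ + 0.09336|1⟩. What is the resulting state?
0.77|0⟩ + 0.638|1⟩

H² = I, so H^5 = H: a single Hadamard. With (a, b) = (0.9956, 0.09336), H gives ((a + b)/√2, (a − b)/√2) = (0.77, 0.638).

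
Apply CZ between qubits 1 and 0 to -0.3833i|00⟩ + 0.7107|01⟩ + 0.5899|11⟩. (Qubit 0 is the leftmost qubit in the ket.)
-0.3833i|00⟩ + 0.7107|01⟩ - 0.5899|11⟩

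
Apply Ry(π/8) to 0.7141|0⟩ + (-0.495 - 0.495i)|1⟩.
(0.7969 + 0.09657i)|0⟩ + (-0.3462 - 0.4855i)|1⟩

Ry(π/8) = [[cos(θ/2), −sin(θ/2)], [sin(θ/2), cos(θ/2)]]; θ = π/8, cos(θ/2) ≈ 0.980785, sin(θ/2) ≈ 0.19509.
With a = amp(|0⟩) = 0.7141 and b = amp(|1⟩) = (-0.495 - 0.495i):
new amp(|0⟩) = (0.980785)·a + (-0.19509)·b = (0.7969 + 0.09657i)
new amp(|1⟩) = (0.19509)·a + (0.980785)·b = (-0.3462 - 0.4855i)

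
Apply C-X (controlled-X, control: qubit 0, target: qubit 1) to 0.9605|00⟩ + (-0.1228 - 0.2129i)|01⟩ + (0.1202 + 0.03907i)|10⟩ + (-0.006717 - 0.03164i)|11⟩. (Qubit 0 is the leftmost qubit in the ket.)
0.9605|00⟩ + (-0.1228 - 0.2129i)|01⟩ + (-0.006717 - 0.03164i)|10⟩ + (0.1202 + 0.03907i)|11⟩

C-X leaves the control-|0⟩ kets |00⟩, |01⟩ unchanged and applies X to qubit 1 on the control-|1⟩ pair (|10⟩, |11⟩).
X = [[0, 1], [1, 0]].
With a = amp(|10⟩) = (0.1202 + 0.03907i) and b = amp(|11⟩) = (-0.006717 - 0.03164i):
new amp(|10⟩) = (1)·b = (-0.006717 - 0.03164i)
new amp(|11⟩) = (1)·a = (0.1202 + 0.03907i)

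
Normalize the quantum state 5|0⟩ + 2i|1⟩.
0.9285|0⟩ + 0.3714i|1⟩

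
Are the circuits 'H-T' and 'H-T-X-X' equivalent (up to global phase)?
Yes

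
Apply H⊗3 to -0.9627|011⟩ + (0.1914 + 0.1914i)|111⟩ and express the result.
(-0.2727 + 0.06767i)|000⟩ + (0.2727 - 0.06767i)|001⟩ + (0.2727 - 0.06767i)|010⟩ + (-0.2727 + 0.06767i)|011⟩ + (-0.408 - 0.06767i)|100⟩ + (0.408 + 0.06767i)|101⟩ + (0.408 + 0.06767i)|110⟩ + (-0.408 - 0.06767i)|111⟩

H⊗3 gives amp(|y⟩) = (1/2√2) Σ_x (−1)^(x·y) amp(|x⟩), where x·y is the number of positions in which both x and y have a 1.
|000⟩: (-0.9627 + (0.1914 + 0.1914i))/(2√2) = (-0.2727 + 0.06767i)
|001⟩: (0.9627 - (0.1914 + 0.1914i))/(2√2) = (0.2727 - 0.06767i)
|010⟩: (0.9627 - (0.1914 + 0.1914i))/(2√2) = (0.2727 - 0.06767i)
|011⟩: (-0.9627 + (0.1914 + 0.1914i))/(2√2) = (-0.2727 + 0.06767i)
|100⟩: (-0.9627 - (0.1914 + 0.1914i))/(2√2) = (-0.408 - 0.06767i)
|101⟩: (0.9627 + (0.1914 + 0.1914i))/(2√2) = (0.408 + 0.06767i)
|110⟩: (0.9627 + (0.1914 + 0.1914i))/(2√2) = (0.408 + 0.06767i)
|111⟩: (-0.9627 - (0.1914 + 0.1914i))/(2√2) = (-0.408 - 0.06767i)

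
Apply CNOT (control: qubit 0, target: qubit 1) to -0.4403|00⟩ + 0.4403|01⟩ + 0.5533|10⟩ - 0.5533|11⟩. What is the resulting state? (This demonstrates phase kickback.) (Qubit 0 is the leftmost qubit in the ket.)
-0.4403|00⟩ + 0.4403|01⟩ - 0.5533|10⟩ + 0.5533|11⟩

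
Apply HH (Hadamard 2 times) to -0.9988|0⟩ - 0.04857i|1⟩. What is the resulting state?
-0.9988|0⟩ - 0.04857i|1⟩

H² = I, so an even number of Hadamards cancels: H^2 = I and the state is unchanged.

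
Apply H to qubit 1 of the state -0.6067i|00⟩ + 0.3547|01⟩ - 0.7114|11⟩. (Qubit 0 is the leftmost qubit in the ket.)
(0.2508 - 0.429i)|00⟩ + (-0.2508 - 0.429i)|01⟩ - 0.503|10⟩ + 0.503|11⟩

H on qubit 1 mixes each pair of kets that differ only in qubit 1: amplitudes (a, b) of (|…0…⟩, |…1…⟩) become ((a + b)/√2, (a − b)/√2). Kets absent from the input have amplitude 0.
(|00⟩, |01⟩): (a, b) = (-0.6067i, 0.3547) → ((0.2508 - 0.429i), (-0.2508 - 0.429i))
(|10⟩, |11⟩): (a, b) = (0, -0.7114) → (-0.503, 0.503)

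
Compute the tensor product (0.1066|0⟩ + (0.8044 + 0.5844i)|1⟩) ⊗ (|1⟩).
0.1066|01⟩ + (0.8044 + 0.5844i)|11⟩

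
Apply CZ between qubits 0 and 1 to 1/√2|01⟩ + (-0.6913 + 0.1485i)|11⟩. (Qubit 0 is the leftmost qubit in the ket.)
1/√2|01⟩ + (0.6913 - 0.1485i)|11⟩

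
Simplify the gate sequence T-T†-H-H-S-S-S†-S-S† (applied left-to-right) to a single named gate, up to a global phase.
S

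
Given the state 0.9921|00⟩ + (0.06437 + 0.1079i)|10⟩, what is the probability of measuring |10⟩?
0.01579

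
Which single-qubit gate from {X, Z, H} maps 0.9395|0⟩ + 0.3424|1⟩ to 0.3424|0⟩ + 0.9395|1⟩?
X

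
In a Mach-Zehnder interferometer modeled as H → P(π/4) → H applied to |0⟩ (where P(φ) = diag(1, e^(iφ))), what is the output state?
(0.8536 + (1/√8)i)|0⟩ + (0.1464 - (1/√8)i)|1⟩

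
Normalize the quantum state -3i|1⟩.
-i|1⟩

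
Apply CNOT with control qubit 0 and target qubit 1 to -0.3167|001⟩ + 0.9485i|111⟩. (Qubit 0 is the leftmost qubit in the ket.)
-0.3167|001⟩ + 0.9485i|101⟩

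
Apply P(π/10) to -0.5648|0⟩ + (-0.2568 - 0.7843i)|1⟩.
-0.5648|0⟩ + (-0.001869 - 0.8253i)|1⟩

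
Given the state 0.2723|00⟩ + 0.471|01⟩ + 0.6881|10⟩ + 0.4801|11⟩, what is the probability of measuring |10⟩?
0.4735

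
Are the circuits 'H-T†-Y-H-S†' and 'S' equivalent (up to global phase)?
No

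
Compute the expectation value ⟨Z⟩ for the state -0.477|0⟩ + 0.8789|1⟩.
-0.5449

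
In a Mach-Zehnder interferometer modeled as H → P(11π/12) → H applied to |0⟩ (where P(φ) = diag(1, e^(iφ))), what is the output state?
(0.01704 + 0.1294i)|0⟩ + (0.983 - 0.1294i)|1⟩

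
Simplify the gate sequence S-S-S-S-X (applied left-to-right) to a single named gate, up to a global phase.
X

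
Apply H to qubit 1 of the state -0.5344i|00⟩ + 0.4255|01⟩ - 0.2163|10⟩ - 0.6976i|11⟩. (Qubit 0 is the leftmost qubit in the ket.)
(0.3009 - 0.3779i)|00⟩ + (-0.3009 - 0.3779i)|01⟩ + (-0.1529 - 0.4933i)|10⟩ + (-0.1529 + 0.4933i)|11⟩

H on qubit 1 mixes each pair of kets that differ only in qubit 1: amplitudes (a, b) of (|…0…⟩, |…1…⟩) become ((a + b)/√2, (a − b)/√2). Kets absent from the input have amplitude 0.
(|00⟩, |01⟩): (a, b) = (-0.5344i, 0.4255) → ((0.3009 - 0.3779i), (-0.3009 - 0.3779i))
(|10⟩, |11⟩): (a, b) = (-0.2163, -0.6976i) → ((-0.1529 - 0.4933i), (-0.1529 + 0.4933i))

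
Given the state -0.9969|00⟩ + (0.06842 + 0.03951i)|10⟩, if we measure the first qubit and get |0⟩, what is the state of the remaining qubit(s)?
-|0⟩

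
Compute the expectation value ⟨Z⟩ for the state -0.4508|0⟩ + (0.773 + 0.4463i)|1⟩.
-0.5935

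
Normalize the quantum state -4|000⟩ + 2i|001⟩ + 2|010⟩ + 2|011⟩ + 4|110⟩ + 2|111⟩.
-1/√3|000⟩ + 0.2887i|001⟩ + 0.2887|010⟩ + 0.2887|011⟩ + 1/√3|110⟩ + 0.2887|111⟩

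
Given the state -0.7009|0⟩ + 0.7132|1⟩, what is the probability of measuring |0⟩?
0.4913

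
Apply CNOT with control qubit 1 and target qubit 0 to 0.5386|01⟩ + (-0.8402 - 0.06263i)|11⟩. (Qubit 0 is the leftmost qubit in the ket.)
(-0.8402 - 0.06263i)|01⟩ + 0.5386|11⟩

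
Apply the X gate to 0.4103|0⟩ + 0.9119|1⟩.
0.9119|0⟩ + 0.4103|1⟩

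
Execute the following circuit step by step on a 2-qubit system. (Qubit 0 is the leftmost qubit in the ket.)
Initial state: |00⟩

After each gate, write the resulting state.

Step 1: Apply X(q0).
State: |10⟩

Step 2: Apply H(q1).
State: 1/√2|10⟩ + 1/√2|11⟩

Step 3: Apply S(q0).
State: (1/√2)i|10⟩ + (1/√2)i|11⟩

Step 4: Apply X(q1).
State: (1/√2)i|10⟩ + (1/√2)i|11⟩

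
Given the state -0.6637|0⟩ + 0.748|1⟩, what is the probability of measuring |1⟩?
0.5595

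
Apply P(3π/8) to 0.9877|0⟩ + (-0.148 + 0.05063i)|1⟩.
0.9877|0⟩ + (-0.1034 - 0.1174i)|1⟩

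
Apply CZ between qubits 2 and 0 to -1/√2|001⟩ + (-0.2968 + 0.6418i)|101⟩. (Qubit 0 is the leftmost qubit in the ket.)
-1/√2|001⟩ + (0.2968 - 0.6418i)|101⟩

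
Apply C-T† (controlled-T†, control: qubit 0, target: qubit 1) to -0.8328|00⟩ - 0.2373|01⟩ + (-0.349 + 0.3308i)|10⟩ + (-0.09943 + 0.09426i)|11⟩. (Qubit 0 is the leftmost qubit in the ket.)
-0.8328|00⟩ - 0.2373|01⟩ + (-0.349 + 0.3308i)|10⟩ + (-0.003656 + 0.137i)|11⟩

C-T† leaves the control-|0⟩ kets |00⟩, |01⟩ unchanged and applies T† to qubit 1 on the control-|1⟩ pair (|10⟩, |11⟩).
T† = [[1, 0], [0, (1/√2 - (1/√2)i)]].
With a = amp(|10⟩) = (-0.349 + 0.3308i) and b = amp(|11⟩) = (-0.09943 + 0.09426i):
new amp(|10⟩) = (1)·a = (-0.349 + 0.3308i)
new amp(|11⟩) = (1/√2 - (1/√2)i)·b = (-0.003656 + 0.137i)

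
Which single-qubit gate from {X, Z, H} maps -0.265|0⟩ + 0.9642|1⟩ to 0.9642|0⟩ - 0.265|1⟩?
X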